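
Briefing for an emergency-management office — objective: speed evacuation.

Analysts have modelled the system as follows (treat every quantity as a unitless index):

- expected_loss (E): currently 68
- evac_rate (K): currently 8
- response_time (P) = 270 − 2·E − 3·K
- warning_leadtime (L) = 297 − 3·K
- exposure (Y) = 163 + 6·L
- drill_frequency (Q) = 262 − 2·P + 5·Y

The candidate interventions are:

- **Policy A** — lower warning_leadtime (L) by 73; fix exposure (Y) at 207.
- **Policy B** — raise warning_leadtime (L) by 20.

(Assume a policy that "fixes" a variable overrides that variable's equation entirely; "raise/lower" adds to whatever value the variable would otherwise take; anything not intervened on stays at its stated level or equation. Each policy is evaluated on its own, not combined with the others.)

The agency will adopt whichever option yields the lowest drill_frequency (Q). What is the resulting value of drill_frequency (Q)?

1077

Policy A (L − 73, Y := 207):
  E = 68
  K = 8
  P = 270 − 2·68 − 3·8 = 110
  L = 297 − 3·8 (−73 from intervention) = 200
  Y = 207
  Q = 262 − 2·110 + 5·207 = 1077
Policy B (L + 20):
  E = 68
  K = 8
  P = 270 − 2·68 − 3·8 = 110
  L = 297 − 3·8 (+20 from intervention) = 293
  Y = 163 + 6·293 = 1921
  Q = 262 − 2·110 + 5·1921 = 9647
Comparing — Policy A: Q=1077, Policy B: Q=9647. Lowest is 1077 (Policy A).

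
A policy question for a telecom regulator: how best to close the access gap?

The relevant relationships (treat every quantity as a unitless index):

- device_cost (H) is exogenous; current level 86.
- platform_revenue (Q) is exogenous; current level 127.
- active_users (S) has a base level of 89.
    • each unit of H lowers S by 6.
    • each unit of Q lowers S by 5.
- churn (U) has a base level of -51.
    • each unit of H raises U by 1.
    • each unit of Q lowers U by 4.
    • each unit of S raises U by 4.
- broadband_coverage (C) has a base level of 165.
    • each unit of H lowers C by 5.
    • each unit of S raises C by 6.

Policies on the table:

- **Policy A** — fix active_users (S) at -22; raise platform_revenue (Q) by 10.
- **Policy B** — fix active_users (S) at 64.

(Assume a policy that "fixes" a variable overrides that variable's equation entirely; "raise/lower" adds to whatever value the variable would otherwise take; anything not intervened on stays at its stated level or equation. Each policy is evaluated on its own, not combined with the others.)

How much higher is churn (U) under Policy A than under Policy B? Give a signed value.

Policy A (S := -22, Q + 10):
  H = 86
  Q = 127 + 10 = 137
  S = -22
  U = -51 + 86 − 4·137 + 4·(-22) = -601
Policy B (S := 64):
  H = 86
  Q = 127
  S = 64
  U = -51 + 86 − 4·127 + 4·64 = -217
U: -601 − (-217) = -384

-384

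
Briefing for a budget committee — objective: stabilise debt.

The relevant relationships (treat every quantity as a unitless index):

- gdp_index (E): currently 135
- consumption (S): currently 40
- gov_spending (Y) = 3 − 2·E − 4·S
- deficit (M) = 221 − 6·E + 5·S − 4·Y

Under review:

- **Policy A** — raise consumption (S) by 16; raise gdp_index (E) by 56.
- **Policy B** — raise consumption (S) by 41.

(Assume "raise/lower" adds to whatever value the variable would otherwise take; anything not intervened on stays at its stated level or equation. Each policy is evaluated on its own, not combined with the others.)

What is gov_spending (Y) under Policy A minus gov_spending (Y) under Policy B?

Policy A (S + 16, E + 56):
  E = 135 + 56 = 191
  S = 40 + 16 = 56
  Y = 3 − 2·191 − 4·56 = -603
Policy B (S + 41):
  E = 135
  S = 40 + 41 = 81
  Y = 3 − 2·135 − 4·81 = -591
Y: -603 − (-591) = -12

-12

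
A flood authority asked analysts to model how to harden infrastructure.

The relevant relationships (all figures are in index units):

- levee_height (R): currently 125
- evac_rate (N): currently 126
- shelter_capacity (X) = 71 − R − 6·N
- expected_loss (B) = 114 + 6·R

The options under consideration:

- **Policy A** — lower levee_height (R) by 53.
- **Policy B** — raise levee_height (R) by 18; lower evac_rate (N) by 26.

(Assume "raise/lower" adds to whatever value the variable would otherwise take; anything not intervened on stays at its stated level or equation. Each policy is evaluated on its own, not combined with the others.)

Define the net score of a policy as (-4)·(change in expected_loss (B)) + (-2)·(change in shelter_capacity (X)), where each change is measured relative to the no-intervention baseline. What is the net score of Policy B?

-708

Baseline:
  R = 125
  N = 126
  X = 71 − 125 − 6·126 = -810
  B = 114 + 6·125 = 864
Policy B (R + 18, N − 26):
  R = 125 + 18 = 143
  N = 126 − 26 = 100
  X = 71 − 143 − 6·100 = -672
  B = 114 + 6·143 = 972
ΔB = 972 − 864 = 108; ΔX = -672 − (-810) = 138
Score = (-4)·108 + (-2)·138 = -708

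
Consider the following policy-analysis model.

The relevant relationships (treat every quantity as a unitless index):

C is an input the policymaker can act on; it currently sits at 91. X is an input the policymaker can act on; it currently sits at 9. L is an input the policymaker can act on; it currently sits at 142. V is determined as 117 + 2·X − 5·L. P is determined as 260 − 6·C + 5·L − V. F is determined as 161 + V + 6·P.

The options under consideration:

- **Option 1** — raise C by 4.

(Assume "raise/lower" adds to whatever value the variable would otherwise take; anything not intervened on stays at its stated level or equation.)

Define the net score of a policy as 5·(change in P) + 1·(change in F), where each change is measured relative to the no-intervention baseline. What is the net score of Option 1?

-264

Baseline:
  C = 91
  X = 9
  L = 142
  V = 117 + 2·9 − 5·142 = -575
  P = 260 − 6·91 + 5·142 − (-575) = 999
  F = 161 + (-575) + 6·999 = 5580
Option 1 (C + 4):
  C = 91 + 4 = 95
  X = 9
  L = 142
  V = 117 + 2·9 − 5·142 = -575
  P = 260 − 6·95 + 5·142 − (-575) = 975
  F = 161 + (-575) + 6·975 = 5436
ΔP = 975 − 999 = -24; ΔF = 5436 − 5580 = -144
Score = 5·(-24) + 1·(-144) = -264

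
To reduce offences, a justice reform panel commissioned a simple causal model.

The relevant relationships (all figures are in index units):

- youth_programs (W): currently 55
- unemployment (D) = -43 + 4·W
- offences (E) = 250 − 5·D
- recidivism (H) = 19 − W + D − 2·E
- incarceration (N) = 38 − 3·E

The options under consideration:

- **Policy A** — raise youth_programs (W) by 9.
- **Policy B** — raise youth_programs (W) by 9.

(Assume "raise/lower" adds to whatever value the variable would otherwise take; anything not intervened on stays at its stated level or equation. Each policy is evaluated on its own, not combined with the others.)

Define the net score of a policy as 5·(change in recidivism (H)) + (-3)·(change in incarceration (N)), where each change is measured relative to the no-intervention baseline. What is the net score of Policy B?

315

Baseline:
  W = 55
  D = -43 + 4·55 = 177
  E = 250 − 5·177 = -635
  H = 19 − 55 + 177 − 2·(-635) = 1411
  N = 38 − 3·(-635) = 1943
Policy B (W + 9):
  W = 55 + 9 = 64
  D = -43 + 4·64 = 213
  E = 250 − 5·213 = -815
  H = 19 − 64 + 213 − 2·(-815) = 1798
  N = 38 − 3·(-815) = 2483
ΔH = 1798 − 1411 = 387; ΔN = 2483 − 1943 = 540
Score = 5·387 + (-3)·540 = 315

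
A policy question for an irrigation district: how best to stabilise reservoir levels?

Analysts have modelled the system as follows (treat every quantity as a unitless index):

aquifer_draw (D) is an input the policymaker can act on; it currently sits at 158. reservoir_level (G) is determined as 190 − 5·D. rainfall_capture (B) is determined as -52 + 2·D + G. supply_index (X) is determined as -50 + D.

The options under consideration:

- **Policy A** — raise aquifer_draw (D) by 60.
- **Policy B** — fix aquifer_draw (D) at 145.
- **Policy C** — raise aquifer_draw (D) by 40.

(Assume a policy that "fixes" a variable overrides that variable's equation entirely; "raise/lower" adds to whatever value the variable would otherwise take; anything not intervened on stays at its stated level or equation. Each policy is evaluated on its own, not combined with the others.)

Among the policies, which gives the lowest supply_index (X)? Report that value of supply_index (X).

95

Policy A (D + 60):
  D = 158 + 60 = 218
  X = -50 + 218 = 168
Policy B (D := 145):
  D = 145
  X = -50 + 145 = 95
Policy C (D + 40):
  D = 158 + 40 = 198
  X = -50 + 198 = 148
Comparing — Policy A: X=168, Policy B: X=95, Policy C: X=148. Lowest is 95 (Policy B).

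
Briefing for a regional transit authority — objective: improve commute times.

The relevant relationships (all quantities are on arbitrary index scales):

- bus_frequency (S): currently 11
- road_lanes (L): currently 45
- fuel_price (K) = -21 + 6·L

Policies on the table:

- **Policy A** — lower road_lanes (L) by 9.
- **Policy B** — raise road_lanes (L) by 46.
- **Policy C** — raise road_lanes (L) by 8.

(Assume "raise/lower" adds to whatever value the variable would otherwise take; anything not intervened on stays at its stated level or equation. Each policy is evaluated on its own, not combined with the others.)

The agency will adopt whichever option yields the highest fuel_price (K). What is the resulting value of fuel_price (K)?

Policy A (L − 9):
  L = 45 − 9 = 36
  K = -21 + 6·36 = 195
Policy B (L + 46):
  L = 45 + 46 = 91
  K = -21 + 6·91 = 525
Policy C (L + 8):
  L = 45 + 8 = 53
  K = -21 + 6·53 = 297
Comparing — Policy A: K=195, Policy B: K=525, Policy C: K=297. Highest is 525 (Policy B).

525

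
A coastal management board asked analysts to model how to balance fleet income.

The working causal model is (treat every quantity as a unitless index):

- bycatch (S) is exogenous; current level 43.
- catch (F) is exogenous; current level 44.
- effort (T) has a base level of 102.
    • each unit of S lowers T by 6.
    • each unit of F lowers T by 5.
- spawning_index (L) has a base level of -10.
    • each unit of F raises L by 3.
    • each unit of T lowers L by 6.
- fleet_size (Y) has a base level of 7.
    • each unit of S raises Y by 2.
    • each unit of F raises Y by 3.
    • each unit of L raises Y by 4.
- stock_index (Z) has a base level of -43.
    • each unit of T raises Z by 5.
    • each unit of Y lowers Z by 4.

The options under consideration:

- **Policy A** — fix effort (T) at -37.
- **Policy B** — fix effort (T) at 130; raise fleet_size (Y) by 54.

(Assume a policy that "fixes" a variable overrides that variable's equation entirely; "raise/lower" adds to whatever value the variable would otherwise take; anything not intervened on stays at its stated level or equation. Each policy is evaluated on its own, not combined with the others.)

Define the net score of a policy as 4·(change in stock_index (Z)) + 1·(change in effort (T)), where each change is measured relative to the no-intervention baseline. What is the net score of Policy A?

137295

Baseline:
  S = 43
  F = 44
  T = 102 − 6·43 − 5·44 = -376
  L = -10 + 3·44 − 6·(-376) = 2378
  Y = 7 + 2·43 + 3·44 + 4·2378 = 9737
  Z = -43 + 5·(-376) − 4·9737 = -40871
Policy A (T := -37):
  S = 43
  F = 44
  T = -37
  L = -10 + 3·44 − 6·(-37) = 344
  Y = 7 + 2·43 + 3·44 + 4·344 = 1601
  Z = -43 + 5·(-37) − 4·1601 = -6632
ΔZ = -6632 − (-40871) = 34239; ΔT = -37 − (-376) = 339
Score = 4·34239 + 1·339 = 137295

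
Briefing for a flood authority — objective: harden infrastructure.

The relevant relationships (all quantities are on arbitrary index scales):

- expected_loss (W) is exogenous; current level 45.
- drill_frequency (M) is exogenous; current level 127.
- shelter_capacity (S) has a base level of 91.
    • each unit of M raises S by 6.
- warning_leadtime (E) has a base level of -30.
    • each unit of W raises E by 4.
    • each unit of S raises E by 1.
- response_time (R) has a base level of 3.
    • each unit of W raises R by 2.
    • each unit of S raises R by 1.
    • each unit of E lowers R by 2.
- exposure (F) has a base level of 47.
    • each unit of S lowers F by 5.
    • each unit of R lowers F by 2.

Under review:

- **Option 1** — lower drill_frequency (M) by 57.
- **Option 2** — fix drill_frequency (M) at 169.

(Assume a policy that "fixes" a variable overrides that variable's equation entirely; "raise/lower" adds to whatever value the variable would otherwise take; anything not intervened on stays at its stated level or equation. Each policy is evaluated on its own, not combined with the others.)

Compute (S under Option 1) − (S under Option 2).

Option 1 (M − 57):
  M = 127 − 57 = 70
  S = 91 + 6·70 = 511
Option 2 (M := 169):
  M = 169
  S = 91 + 6·169 = 1105
S: 511 − 1105 = -594

-594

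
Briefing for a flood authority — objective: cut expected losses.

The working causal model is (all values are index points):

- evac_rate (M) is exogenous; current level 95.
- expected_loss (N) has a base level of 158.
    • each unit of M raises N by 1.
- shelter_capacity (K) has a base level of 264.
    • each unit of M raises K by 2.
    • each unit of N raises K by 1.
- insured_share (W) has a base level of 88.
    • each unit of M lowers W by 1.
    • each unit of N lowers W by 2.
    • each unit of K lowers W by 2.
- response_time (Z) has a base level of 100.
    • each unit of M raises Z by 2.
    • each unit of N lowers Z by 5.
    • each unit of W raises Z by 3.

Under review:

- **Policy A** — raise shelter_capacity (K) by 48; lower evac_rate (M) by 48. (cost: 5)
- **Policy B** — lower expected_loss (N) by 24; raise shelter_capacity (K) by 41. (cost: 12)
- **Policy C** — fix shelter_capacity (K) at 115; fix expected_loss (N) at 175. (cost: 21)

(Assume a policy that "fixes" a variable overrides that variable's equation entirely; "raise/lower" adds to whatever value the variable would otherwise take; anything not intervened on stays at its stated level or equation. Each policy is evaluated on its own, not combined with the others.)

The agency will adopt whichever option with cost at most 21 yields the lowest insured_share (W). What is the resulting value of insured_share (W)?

-1913

Policy A (K + 48, M − 48):
  M = 95 − 48 = 47
  N = 158 + 47 = 205
  K = 264 + 2·47 + 205 (+48 from intervention) = 611
  W = 88 − 47 − 2·205 − 2·611 = -1591
Policy B (N − 24, K + 41):
  M = 95
  N = 158 + 95 (−24 from intervention) = 229
  K = 264 + 2·95 + 229 (+41 from intervention) = 724
  W = 88 − 95 − 2·229 − 2·724 = -1913
Policy C (K := 115, N := 175):
  M = 95
  N = 175
  K = 115
  W = 88 − 95 − 2·175 − 2·115 = -587
Comparing — Policy A: W=-1591, Policy B: W=-1913, Policy C: W=-587. Lowest is -1913 (Policy B).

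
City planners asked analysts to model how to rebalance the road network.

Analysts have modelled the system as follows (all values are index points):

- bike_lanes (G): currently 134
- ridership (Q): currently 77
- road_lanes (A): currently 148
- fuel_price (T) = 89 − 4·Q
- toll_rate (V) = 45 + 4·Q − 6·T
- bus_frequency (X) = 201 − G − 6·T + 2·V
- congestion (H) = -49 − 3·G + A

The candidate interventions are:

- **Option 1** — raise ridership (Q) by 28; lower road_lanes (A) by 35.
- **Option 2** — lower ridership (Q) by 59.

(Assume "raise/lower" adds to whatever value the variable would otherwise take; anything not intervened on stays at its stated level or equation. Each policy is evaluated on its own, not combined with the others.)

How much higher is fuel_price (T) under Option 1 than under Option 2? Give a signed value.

Option 1 (Q + 28, A − 35):
  Q = 77 + 28 = 105
  T = 89 − 4·105 = -331
Option 2 (Q − 59):
  Q = 77 − 59 = 18
  T = 89 − 4·18 = 17
T: -331 − 17 = -348

-348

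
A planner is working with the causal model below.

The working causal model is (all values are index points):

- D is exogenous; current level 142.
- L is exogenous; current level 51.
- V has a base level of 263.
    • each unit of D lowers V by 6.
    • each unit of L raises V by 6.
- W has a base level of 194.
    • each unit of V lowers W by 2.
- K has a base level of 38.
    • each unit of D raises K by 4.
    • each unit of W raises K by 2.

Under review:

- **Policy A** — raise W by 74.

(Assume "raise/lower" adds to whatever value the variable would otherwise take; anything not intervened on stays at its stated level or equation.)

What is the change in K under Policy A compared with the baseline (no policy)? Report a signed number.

Baseline:
  D = 142
  L = 51
  V = 263 − 6·142 + 6·51 = -283
  W = 194 − 2·(-283) = 760
  K = 38 + 4·142 + 2·760 = 2126
Policy A (W + 74):
  D = 142
  L = 51
  V = 263 − 6·142 + 6·51 = -283
  W = 194 − 2·(-283) (+74 from intervention) = 834
  K = 38 + 4·142 + 2·834 = 2274
Change in K: 2274 − 2126 = 148

148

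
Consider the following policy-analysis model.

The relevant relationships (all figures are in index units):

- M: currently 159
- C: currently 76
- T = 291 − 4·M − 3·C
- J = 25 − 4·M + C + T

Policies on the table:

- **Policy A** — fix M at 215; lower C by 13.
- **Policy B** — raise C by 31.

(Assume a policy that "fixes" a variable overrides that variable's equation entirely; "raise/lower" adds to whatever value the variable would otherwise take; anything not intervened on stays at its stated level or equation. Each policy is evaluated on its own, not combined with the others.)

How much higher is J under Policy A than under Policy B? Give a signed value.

Policy A (M := 215, C − 13):
  M = 215
  C = 76 − 13 = 63
  T = 291 − 4·215 − 3·63 = -758
  J = 25 − 4·215 + 63 + (-758) = -1530
Policy B (C + 31):
  M = 159
  C = 76 + 31 = 107
  T = 291 − 4·159 − 3·107 = -666
  J = 25 − 4·159 + 107 + (-666) = -1170
J: -1530 − (-1170) = -360

-360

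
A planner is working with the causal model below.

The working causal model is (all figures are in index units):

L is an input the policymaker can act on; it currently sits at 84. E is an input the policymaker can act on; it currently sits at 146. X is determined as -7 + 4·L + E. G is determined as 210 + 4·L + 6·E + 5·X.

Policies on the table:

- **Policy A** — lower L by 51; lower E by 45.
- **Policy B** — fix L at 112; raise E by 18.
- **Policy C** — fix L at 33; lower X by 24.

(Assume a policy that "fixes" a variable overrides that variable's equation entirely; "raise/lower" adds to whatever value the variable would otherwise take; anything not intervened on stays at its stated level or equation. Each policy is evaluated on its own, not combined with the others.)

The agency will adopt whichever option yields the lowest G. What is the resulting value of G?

Policy A (L − 51, E − 45):
  L = 84 − 51 = 33
  E = 146 − 45 = 101
  X = -7 + 4·33 + 101 = 226
  G = 210 + 4·33 + 6·101 + 5·226 = 2078
Policy B (L := 112, E + 18):
  L = 112
  E = 146 + 18 = 164
  X = -7 + 4·112 + 164 = 605
  G = 210 + 4·112 + 6·164 + 5·605 = 4667
Policy C (L := 33, X − 24):
  L = 33
  E = 146
  X = -7 + 4·33 + 146 (−24 from intervention) = 247
  G = 210 + 4·33 + 6·146 + 5·247 = 2453
Comparing — Policy A: G=2078, Policy B: G=4667, Policy C: G=2453. Lowest is 2078 (Policy A).

2078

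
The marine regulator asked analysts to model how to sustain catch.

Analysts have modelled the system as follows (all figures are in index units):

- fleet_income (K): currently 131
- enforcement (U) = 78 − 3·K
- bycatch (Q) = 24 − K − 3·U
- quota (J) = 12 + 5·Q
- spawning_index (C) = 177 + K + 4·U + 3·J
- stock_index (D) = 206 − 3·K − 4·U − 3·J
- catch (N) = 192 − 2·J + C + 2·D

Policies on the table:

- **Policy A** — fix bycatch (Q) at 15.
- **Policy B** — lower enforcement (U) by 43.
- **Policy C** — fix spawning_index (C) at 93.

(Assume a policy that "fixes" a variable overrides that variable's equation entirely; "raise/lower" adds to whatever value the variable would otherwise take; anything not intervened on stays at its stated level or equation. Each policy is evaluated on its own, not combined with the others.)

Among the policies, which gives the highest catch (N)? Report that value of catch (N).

951

Policy A (Q := 15):
  K = 131
  U = 78 − 3·131 = -315
  Q = 15
  J = 12 + 5·15 = 87
  C = 177 + 131 + 4·(-315) + 3·87 = -691
  D = 206 − 3·131 − 4·(-315) − 3·87 = 812
  N = 192 − 2·87 + (-691) + 2·812 = 951
Policy B (U − 43):
  K = 131
  U = 78 − 3·131 (−43 from intervention) = -358
  Q = 24 − 131 − 3·(-358) = 967
  J = 12 + 5·967 = 4847
  C = 177 + 131 + 4·(-358) + 3·4847 = 13417
  D = 206 − 3·131 − 4·(-358) − 3·4847 = -13296
  N = 192 − 2·4847 + 13417 + 2·(-13296) = -22677
Policy C (C := 93):
  K = 131
  U = 78 − 3·131 = -315
  Q = 24 − 131 − 3·(-315) = 838
  J = 12 + 5·838 = 4202
  C = 93
  D = 206 − 3·131 − 4·(-315) − 3·4202 = -11533
  N = 192 − 2·4202 + 93 + 2·(-11533) = -31185
Comparing — Policy A: N=951, Policy B: N=-22677, Policy C: N=-31185. Highest is 951 (Policy A).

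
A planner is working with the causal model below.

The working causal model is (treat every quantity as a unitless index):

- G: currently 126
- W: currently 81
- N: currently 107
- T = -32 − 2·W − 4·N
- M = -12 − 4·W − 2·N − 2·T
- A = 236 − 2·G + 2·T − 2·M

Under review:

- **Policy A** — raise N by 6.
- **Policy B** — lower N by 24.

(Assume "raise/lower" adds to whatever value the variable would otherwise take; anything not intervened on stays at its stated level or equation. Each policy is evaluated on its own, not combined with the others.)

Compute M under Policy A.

730

Policy A (N + 6):
  W = 81
  N = 107 + 6 = 113
  T = -32 − 2·81 − 4·113 = -646
  M = -12 − 4·81 − 2·113 − 2·(-646) = 730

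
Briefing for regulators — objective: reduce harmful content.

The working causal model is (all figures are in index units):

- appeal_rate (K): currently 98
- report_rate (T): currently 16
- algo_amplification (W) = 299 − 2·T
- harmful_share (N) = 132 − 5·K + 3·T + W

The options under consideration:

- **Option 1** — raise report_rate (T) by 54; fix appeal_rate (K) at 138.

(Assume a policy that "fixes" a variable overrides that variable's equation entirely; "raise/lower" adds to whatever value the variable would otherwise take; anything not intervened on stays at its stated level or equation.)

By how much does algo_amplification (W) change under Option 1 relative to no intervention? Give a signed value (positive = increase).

Baseline:
  T = 16
  W = 299 − 2·16 = 267
Option 1 (T + 54, K := 138):
  T = 16 + 54 = 70
  W = 299 − 2·70 = 159
Change in W: 159 − 267 = -108

-108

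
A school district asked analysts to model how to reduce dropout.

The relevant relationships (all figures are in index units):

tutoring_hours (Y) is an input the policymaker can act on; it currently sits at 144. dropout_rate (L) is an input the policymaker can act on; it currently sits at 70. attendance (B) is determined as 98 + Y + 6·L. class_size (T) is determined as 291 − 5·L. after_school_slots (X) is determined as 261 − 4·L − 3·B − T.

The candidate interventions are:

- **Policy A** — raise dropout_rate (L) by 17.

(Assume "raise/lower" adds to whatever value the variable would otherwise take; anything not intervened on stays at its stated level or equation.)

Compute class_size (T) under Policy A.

Policy A (L + 17):
  L = 70 + 17 = 87
  T = 291 − 5·87 = -144

-144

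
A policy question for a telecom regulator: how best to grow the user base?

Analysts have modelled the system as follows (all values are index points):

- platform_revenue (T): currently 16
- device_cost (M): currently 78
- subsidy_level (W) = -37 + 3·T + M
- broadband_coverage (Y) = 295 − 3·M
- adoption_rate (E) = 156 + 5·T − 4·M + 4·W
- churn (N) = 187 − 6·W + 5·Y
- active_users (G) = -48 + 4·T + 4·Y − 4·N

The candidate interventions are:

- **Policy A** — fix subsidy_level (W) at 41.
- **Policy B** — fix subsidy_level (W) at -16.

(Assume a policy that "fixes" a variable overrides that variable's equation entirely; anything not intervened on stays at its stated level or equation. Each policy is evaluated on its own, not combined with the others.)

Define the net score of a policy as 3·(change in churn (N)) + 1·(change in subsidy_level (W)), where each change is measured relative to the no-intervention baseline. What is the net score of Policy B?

1785

Baseline:
  T = 16
  M = 78
  W = -37 + 3·16 + 78 = 89
  Y = 295 − 3·78 = 61
  N = 187 − 6·89 + 5·61 = -42
Policy B (W := -16):
  T = 16
  M = 78
  W = -16
  Y = 295 − 3·78 = 61
  N = 187 − 6·(-16) + 5·61 = 588
ΔN = 588 − (-42) = 630; ΔW = -16 − 89 = -105
Score = 3·630 + 1·(-105) = 1785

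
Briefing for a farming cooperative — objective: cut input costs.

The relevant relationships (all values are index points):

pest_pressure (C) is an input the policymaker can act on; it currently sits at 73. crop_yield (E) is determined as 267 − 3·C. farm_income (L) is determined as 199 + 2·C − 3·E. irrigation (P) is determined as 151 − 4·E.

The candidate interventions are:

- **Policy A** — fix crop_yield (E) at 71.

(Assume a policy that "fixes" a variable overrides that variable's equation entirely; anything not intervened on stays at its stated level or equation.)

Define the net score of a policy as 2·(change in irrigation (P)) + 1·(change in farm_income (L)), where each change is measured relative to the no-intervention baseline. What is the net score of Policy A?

Baseline:
  C = 73
  E = 267 − 3·73 = 48
  L = 199 + 2·73 − 3·48 = 201
  P = 151 − 4·48 = -41
Policy A (E := 71):
  C = 73
  E = 71
  L = 199 + 2·73 − 3·71 = 132
  P = 151 − 4·71 = -133
ΔP = -133 − (-41) = -92; ΔL = 132 − 201 = -69
Score = 2·(-92) + 1·(-69) = -253

-253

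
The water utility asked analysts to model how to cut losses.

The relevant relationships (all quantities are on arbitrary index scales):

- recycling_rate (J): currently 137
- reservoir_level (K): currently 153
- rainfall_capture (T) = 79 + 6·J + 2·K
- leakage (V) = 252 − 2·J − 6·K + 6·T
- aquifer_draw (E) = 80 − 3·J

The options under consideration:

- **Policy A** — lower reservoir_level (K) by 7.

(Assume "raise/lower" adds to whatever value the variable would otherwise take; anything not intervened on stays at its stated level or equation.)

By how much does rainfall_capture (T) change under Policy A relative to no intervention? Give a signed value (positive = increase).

Baseline:
  J = 137
  K = 153
  T = 79 + 6·137 + 2·153 = 1207
Policy A (K − 7):
  J = 137
  K = 153 − 7 = 146
  T = 79 + 6·137 + 2·146 = 1193
Change in T: 1193 − 1207 = -14

-14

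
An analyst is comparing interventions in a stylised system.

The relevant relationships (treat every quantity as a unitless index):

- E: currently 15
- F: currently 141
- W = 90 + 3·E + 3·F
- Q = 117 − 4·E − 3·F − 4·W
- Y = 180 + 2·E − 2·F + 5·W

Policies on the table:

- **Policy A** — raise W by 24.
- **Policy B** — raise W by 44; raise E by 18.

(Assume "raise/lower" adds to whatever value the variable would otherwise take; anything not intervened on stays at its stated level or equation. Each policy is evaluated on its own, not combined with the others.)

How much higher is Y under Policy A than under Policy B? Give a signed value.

Policy A (W + 24):
  E = 15
  F = 141
  W = 90 + 3·15 + 3·141 (+24 from intervention) = 582
  Y = 180 + 2·15 − 2·141 + 5·582 = 2838
Policy B (W + 44, E + 18):
  E = 15 + 18 = 33
  F = 141
  W = 90 + 3·33 + 3·141 (+44 from intervention) = 656
  Y = 180 + 2·33 − 2·141 + 5·656 = 3244
Y: 2838 − 3244 = -406

-406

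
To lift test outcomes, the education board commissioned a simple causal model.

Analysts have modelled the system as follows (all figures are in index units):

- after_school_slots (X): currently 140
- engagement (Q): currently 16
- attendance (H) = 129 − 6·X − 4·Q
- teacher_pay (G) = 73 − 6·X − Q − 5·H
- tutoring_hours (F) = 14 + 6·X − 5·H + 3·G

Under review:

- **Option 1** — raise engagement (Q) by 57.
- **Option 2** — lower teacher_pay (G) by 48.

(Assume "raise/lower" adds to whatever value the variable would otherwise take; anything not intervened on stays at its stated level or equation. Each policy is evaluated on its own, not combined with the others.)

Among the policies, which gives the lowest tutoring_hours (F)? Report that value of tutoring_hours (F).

13861

Option 1 (Q + 57):
  X = 140
  Q = 16 + 57 = 73
  H = 129 − 6·140 − 4·73 = -1003
  G = 73 − 6·140 − 73 − 5·(-1003) = 4175
  F = 14 + 6·140 − 5·(-1003) + 3·4175 = 18394
Option 2 (G − 48):
  X = 140
  Q = 16
  H = 129 − 6·140 − 4·16 = -775
  G = 73 − 6·140 − 16 − 5·(-775) (−48 from intervention) = 3044
  F = 14 + 6·140 − 5·(-775) + 3·3044 = 13861
Comparing — Option 1: F=18394, Option 2: F=13861. Lowest is 13861 (Option 2).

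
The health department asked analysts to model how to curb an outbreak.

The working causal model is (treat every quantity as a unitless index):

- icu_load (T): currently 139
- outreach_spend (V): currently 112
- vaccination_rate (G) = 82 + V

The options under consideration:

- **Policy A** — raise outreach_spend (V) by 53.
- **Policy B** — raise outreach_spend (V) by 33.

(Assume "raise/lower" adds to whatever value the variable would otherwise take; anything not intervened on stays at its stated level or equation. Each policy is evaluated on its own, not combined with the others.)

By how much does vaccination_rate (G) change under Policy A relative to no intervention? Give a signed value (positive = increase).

Baseline:
  V = 112
  G = 82 + 112 = 194
Policy A (V + 53):
  V = 112 + 53 = 165
  G = 82 + 165 = 247
Change in G: 247 − 194 = 53

53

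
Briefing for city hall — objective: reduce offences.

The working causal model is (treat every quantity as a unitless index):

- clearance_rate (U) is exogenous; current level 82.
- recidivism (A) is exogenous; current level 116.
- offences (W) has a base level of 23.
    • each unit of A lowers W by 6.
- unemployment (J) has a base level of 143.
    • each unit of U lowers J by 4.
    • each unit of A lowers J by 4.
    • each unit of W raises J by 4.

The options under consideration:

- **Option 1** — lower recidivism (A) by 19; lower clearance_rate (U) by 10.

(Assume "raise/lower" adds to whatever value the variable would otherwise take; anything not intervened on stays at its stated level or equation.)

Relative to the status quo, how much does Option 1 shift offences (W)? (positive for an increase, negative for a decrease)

114

Baseline:
  A = 116
  W = 23 − 6·116 = -673
Option 1 (A − 19, U − 10):
  A = 116 − 19 = 97
  W = 23 − 6·97 = -559
Change in W: -559 − (-673) = 114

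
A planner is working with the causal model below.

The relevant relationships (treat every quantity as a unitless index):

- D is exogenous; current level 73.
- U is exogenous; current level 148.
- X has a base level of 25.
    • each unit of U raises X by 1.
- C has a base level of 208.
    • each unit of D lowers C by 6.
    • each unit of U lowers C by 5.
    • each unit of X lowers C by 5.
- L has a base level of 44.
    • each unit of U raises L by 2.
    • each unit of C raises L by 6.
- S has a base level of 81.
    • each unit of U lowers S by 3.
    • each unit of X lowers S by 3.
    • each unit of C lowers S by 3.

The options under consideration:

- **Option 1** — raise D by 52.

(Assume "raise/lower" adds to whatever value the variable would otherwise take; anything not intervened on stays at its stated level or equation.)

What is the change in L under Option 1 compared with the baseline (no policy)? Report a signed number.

-1872

Baseline:
  D = 73
  U = 148
  X = 25 + 148 = 173
  C = 208 − 6·73 − 5·148 − 5·173 = -1835
  L = 44 + 2·148 + 6·(-1835) = -10670
Option 1 (D + 52):
  D = 73 + 52 = 125
  U = 148
  X = 25 + 148 = 173
  C = 208 − 6·125 − 5·148 − 5·173 = -2147
  L = 44 + 2·148 + 6·(-2147) = -12542
Change in L: -12542 − (-10670) = -1872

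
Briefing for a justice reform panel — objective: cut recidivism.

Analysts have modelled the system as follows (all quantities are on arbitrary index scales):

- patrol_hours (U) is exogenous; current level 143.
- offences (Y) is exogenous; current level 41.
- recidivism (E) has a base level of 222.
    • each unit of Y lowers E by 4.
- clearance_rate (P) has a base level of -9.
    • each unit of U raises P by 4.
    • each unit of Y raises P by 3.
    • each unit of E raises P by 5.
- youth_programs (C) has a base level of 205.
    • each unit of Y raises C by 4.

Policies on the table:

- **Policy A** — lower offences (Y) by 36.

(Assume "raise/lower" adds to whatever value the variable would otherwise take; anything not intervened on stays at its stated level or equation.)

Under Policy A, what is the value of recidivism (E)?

Policy A (Y − 36):
  Y = 41 − 36 = 5
  E = 222 − 4·5 = 202

202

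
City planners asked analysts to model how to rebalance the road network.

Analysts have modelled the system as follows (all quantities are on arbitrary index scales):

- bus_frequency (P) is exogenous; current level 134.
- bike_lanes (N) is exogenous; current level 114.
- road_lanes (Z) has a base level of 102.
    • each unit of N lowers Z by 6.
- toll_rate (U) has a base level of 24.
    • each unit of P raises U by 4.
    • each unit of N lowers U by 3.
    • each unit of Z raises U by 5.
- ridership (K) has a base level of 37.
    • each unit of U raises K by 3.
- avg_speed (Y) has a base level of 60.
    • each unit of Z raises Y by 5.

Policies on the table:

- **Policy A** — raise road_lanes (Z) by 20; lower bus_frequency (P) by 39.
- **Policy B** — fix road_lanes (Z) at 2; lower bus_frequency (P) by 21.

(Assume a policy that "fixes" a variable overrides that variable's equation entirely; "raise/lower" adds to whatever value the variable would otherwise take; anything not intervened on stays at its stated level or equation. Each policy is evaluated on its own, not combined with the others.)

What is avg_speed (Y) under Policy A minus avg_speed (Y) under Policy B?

Policy A (Z + 20, P − 39):
  N = 114
  Z = 102 − 6·114 (+20 from intervention) = -562
  Y = 60 + 5·(-562) = -2750
Policy B (Z := 2, P − 21):
  N = 114
  Z = 2
  Y = 60 + 5·2 = 70
Y: -2750 − 70 = -2820

-2820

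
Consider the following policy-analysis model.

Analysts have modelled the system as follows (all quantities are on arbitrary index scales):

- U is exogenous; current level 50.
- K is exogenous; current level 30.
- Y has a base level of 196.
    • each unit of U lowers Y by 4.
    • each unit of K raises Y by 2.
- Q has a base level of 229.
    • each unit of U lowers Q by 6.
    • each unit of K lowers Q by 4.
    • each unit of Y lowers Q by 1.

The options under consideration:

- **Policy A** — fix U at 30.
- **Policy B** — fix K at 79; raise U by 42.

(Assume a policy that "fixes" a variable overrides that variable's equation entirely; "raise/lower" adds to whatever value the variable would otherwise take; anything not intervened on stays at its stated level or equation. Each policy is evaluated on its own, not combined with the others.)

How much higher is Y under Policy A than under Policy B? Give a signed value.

150

Policy A (U := 30):
  U = 30
  K = 30
  Y = 196 − 4·30 + 2·30 = 136
Policy B (K := 79, U + 42):
  U = 50 + 42 = 92
  K = 79
  Y = 196 − 4·92 + 2·79 = -14
Y: 136 − (-14) = 150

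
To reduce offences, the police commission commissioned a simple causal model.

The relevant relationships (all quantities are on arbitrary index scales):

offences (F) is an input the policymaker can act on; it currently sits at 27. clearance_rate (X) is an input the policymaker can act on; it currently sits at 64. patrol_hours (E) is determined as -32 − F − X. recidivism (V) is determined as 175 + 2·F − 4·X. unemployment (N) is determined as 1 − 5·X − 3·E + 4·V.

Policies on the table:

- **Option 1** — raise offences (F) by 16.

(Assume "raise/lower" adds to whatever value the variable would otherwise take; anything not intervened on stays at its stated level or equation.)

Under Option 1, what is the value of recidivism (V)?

Option 1 (F + 16):
  F = 27 + 16 = 43
  X = 64
  V = 175 + 2·43 − 4·64 = 5

5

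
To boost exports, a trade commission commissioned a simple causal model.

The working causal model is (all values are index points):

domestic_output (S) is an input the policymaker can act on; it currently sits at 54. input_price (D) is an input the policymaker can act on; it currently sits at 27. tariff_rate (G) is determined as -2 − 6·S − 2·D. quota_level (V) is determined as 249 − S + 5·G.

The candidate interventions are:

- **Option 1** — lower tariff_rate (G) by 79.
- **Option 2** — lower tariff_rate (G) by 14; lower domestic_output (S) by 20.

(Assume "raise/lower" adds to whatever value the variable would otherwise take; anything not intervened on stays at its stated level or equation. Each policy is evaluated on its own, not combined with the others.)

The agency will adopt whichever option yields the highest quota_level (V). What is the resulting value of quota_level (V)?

Option 1 (G − 79):
  S = 54
  D = 27
  G = -2 − 6·54 − 2·27 (−79 from intervention) = -459
  V = 249 − 54 + 5·(-459) = -2100
Option 2 (G − 14, S − 20):
  S = 54 − 20 = 34
  D = 27
  G = -2 − 6·34 − 2·27 (−14 from intervention) = -274
  V = 249 − 34 + 5·(-274) = -1155
Comparing — Option 1: V=-2100, Option 2: V=-1155. Highest is -1155 (Option 2).

-1155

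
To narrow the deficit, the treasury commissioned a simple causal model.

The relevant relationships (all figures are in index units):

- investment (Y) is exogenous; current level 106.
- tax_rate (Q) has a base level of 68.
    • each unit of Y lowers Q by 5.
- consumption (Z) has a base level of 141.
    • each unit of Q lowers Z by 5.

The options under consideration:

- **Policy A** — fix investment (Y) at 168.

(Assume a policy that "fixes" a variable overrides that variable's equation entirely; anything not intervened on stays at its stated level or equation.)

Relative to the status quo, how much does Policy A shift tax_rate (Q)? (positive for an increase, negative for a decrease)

-310

Baseline:
  Y = 106
  Q = 68 − 5·106 = -462
Policy A (Y := 168):
  Y = 168
  Q = 68 − 5·168 = -772
Change in Q: -772 − (-462) = -310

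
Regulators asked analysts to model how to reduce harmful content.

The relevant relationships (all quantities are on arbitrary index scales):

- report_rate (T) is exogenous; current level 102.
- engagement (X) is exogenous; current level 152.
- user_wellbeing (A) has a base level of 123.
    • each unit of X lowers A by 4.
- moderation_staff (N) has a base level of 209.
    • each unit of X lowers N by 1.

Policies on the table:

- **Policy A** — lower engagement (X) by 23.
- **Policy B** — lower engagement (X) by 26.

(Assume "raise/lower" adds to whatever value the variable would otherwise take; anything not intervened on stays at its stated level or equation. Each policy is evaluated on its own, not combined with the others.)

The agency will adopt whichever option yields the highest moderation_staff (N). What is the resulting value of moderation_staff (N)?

83

Policy A (X − 23):
  X = 152 − 23 = 129
  N = 209 − 129 = 80
Policy B (X − 26):
  X = 152 − 26 = 126
  N = 209 − 126 = 83
Comparing — Policy A: N=80, Policy B: N=83. Highest is 83 (Policy B).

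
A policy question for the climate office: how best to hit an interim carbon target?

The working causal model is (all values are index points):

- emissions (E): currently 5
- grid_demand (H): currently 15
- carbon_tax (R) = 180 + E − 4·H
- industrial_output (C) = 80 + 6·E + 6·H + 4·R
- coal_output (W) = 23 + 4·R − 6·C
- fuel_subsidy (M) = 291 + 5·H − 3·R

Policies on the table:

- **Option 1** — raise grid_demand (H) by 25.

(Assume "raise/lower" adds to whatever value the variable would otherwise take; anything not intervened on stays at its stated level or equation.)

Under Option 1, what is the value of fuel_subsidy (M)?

Option 1 (H + 25):
  E = 5
  H = 15 + 25 = 40
  R = 180 + 5 − 4·40 = 25
  M = 291 + 5·40 − 3·25 = 416

416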